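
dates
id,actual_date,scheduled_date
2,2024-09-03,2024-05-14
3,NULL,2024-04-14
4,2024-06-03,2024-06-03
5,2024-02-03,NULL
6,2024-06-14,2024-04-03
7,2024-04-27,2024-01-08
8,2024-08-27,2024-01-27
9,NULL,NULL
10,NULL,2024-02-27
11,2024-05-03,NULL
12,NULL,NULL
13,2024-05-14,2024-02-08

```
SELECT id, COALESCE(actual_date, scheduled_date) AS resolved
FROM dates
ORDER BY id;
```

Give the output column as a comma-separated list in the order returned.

2024-09-03, 2024-04-14, 2024-06-03, 2024-02-03, 2024-06-14, 2024-04-27, 2024-08-27, NULL, 2024-02-27, 2024-05-03, NULL, 2024-05-14

id=2: actual_date=2024-09-03 → 2024-09-03
id=3: actual_date=NULL, scheduled_date=2024-04-14 → 2024-04-14
id=4: actual_date=2024-06-03 → 2024-06-03
id=5: actual_date=2024-02-03 → 2024-02-03
id=6: actual_date=2024-06-14 → 2024-06-14
id=7: actual_date=2024-04-27 → 2024-04-27
id=8: actual_date=2024-08-27 → 2024-08-27
id=9: actual_date=NULL, scheduled_date=NULL (all NULL) → NULL
id=10: actual_date=NULL, scheduled_date=2024-02-27 → 2024-02-27
id=11: actual_date=2024-05-03 → 2024-05-03
id=12: actual_date=NULL, scheduled_date=NULL (all NULL) → NULL
id=13: actual_date=2024-05-14 → 2024-05-14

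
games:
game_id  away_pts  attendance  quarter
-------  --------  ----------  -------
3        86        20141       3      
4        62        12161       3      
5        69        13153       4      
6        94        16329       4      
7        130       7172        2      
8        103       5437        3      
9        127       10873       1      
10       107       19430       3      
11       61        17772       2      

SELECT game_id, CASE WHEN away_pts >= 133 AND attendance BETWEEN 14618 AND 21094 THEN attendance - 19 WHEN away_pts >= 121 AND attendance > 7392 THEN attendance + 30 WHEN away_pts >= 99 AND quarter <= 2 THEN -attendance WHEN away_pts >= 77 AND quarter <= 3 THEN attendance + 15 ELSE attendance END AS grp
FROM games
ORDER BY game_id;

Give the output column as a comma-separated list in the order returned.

game_id=3: away_pts >= 77 AND quarter <= 3 → 20156
game_id=4: ELSE → 12161
game_id=5: ELSE → 13153
game_id=6: ELSE → 16329
game_id=7: away_pts >= 99 AND quarter <= 2 → -7172
game_id=8: away_pts >= 77 AND quarter <= 3 → 5452
game_id=9: away_pts >= 121 AND attendance > 7392 → 10903
game_id=10: away_pts >= 77 AND quarter <= 3 → 19445
game_id=11: ELSE → 17772

20156, 12161, 13153, 16329, -7172, 5452, 10903, 19445, 17772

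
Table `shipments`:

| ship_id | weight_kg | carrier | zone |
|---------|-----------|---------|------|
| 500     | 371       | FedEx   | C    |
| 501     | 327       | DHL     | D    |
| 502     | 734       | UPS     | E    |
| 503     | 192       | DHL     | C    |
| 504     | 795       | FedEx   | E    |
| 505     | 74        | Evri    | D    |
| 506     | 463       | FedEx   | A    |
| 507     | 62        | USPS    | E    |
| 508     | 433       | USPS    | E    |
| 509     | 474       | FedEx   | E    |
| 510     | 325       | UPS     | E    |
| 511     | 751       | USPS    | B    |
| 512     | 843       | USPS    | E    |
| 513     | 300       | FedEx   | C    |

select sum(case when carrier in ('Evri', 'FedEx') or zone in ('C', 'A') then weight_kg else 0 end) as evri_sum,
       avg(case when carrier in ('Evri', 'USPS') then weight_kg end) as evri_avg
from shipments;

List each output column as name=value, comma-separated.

evri_sum=2669, evri_avg=432.6

[evri_sum: carrier in ('Evri', 'FedEx') or zone in ('C', 'A')]
ship_id=500: ✓ → 371
ship_id=501: ✗
ship_id=502: ✗
ship_id=503: ✓ → 192
ship_id=504: ✓ → 795
ship_id=505: ✓ → 74
ship_id=506: ✓ → 463
ship_id=507: ✗
ship_id=508: ✗
ship_id=509: ✓ → 474
ship_id=510: ✗
ship_id=511: ✗
ship_id=512: ✗
ship_id=513: ✓ → 300
evri_sum = 371 + 192 + 795 + 74 + 463 + 474 + 300 = 2669
—
[evri_avg: carrier in ('Evri', 'USPS')]
ship_id=500: ✗
ship_id=501: ✗
ship_id=502: ✗
ship_id=503: ✗
ship_id=504: ✗
ship_id=505: ✓ → 74
ship_id=506: ✗
ship_id=507: ✓ → 62
ship_id=508: ✓ → 433
ship_id=509: ✗
ship_id=510: ✗
ship_id=511: ✓ → 751
ship_id=512: ✓ → 843
ship_id=513: ✗
evri_avg = (74 + 62 + 433 + 751 + 843) / 5 = 432.6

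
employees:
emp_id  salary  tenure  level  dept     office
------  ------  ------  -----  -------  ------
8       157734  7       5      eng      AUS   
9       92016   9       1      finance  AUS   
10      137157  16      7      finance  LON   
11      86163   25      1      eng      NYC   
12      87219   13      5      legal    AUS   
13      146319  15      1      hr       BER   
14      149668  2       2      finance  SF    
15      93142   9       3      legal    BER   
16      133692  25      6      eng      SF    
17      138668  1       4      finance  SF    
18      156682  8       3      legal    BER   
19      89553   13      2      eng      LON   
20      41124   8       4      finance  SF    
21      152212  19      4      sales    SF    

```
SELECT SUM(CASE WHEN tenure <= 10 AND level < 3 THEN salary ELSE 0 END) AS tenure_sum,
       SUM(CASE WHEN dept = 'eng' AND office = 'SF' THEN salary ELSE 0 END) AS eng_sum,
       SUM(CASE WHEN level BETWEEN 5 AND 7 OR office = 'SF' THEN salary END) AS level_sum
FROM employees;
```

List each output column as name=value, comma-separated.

tenure_sum=241684, eng_sum=133692, level_sum=997474

[tenure_sum: tenure <= 10 AND level < 3]
emp_id=8: ✗
emp_id=9: ✓ → 92016
emp_id=10: ✗
emp_id=11: ✗
emp_id=12: ✗
emp_id=13: ✗
emp_id=14: ✓ → 149668
emp_id=15: ✗
emp_id=16: ✗
emp_id=17: ✗
emp_id=18: ✗
emp_id=19: ✗
emp_id=20: ✗
emp_id=21: ✗
tenure_sum = 92016 + 149668 = 241684
—
[eng_sum: dept = 'eng' AND office = 'SF']
emp_id=8: ✗
emp_id=9: ✗
emp_id=10: ✗
emp_id=11: ✗
emp_id=12: ✗
emp_id=13: ✗
emp_id=14: ✗
emp_id=15: ✗
emp_id=16: ✓ → 133692
emp_id=17: ✗
emp_id=18: ✗
emp_id=19: ✗
emp_id=20: ✗
emp_id=21: ✗
eng_sum = 133692
—
[level_sum: level BETWEEN 5 AND 7 OR office = 'SF']
emp_id=8: ✓ → 157734
emp_id=9: ✗
emp_id=10: ✓ → 137157
emp_id=11: ✗
emp_id=12: ✓ → 87219
emp_id=13: ✗
emp_id=14: ✓ → 149668
emp_id=15: ✗
emp_id=16: ✓ → 133692
emp_id=17: ✓ → 138668
emp_id=18: ✗
emp_id=19: ✗
emp_id=20: ✓ → 41124
emp_id=21: ✓ → 152212
level_sum = 157734 + 137157 + 87219 + 149668 + 133692 + 138668 + 41124 + 152212 = 997474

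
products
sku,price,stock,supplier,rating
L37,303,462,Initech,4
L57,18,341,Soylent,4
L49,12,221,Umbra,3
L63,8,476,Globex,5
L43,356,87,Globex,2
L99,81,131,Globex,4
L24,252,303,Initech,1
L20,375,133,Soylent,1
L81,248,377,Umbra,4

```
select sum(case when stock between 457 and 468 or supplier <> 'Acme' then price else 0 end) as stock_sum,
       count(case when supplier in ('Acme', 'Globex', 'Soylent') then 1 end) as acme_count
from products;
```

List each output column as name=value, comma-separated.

[stock_sum: stock between 457 and 468 or supplier <> 'Acme']
sku=L37: ✓ → 303
sku=L57: ✓ → 18
sku=L49: ✓ → 12
sku=L63: ✓ → 8
sku=L43: ✓ → 356
sku=L99: ✓ → 81
sku=L24: ✓ → 252
sku=L20: ✓ → 375
sku=L81: ✓ → 248
stock_sum = 303 + 18 + 12 + 8 + 356 + 81 + 252 + 375 + 248 = 1653
—
[acme_count: supplier in ('Acme', 'Globex', 'Soylent')]
sku=L37: ✗
sku=L57: ✓ → 1
sku=L49: ✗
sku=L63: ✓ → 1
sku=L43: ✓ → 1
sku=L99: ✓ → 1
sku=L24: ✗
sku=L20: ✓ → 1
sku=L81: ✗
acme_count = COUNT(1, 1, 1, 1, 1) = 5

stock_sum=1653, acme_count=5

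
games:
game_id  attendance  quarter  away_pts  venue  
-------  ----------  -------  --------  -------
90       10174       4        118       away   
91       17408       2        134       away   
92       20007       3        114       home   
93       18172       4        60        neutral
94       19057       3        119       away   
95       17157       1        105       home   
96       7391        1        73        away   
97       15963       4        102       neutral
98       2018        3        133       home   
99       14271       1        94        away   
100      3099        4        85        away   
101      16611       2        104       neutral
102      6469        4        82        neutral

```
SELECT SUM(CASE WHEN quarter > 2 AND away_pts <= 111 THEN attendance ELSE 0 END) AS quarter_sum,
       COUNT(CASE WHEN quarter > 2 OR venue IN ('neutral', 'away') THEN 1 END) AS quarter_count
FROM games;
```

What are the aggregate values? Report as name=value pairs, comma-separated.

quarter_sum=43703, quarter_count=12

[quarter_sum: quarter > 2 AND away_pts <= 111]
game_id=90: ✗
game_id=91: ✗
game_id=92: ✗
game_id=93: ✓ → 18172
game_id=94: ✗
game_id=95: ✗
game_id=96: ✗
game_id=97: ✓ → 15963
game_id=98: ✗
game_id=99: ✗
game_id=100: ✓ → 3099
game_id=101: ✗
game_id=102: ✓ → 6469
quarter_sum = 18172 + 15963 + 3099 + 6469 = 43703
—
[quarter_count: quarter > 2 OR venue IN ('neutral', 'away')]
game_id=90: ✓ → 1
game_id=91: ✓ → 1
game_id=92: ✓ → 1
game_id=93: ✓ → 1
game_id=94: ✓ → 1
game_id=95: ✗
game_id=96: ✓ → 1
game_id=97: ✓ → 1
game_id=98: ✓ → 1
game_id=99: ✓ → 1
game_id=100: ✓ → 1
game_id=101: ✓ → 1
game_id=102: ✓ → 1
quarter_count = COUNT(1, 1, 1, 1, 1, 1, 1, 1, 1, 1, 1, 1) = 12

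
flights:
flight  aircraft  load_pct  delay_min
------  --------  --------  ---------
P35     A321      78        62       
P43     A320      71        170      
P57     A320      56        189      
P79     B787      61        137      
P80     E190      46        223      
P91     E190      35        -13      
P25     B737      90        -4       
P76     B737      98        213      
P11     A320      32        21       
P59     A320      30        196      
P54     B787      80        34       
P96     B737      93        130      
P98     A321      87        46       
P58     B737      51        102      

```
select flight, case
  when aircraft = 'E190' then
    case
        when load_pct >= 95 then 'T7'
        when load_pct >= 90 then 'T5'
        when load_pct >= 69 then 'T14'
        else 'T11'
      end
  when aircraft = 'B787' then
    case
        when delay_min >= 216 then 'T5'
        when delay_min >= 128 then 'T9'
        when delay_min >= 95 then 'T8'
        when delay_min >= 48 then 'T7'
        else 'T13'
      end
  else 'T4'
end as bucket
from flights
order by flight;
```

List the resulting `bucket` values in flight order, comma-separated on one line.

T4, T4, T4, T4, T13, T4, T4, T4, T4, T9, T11, T11, T4, T4

flight=P11: aircraft='A320' → outer ELSE → T4
flight=P25: aircraft='B737' → outer ELSE → T4
flight=P35: aircraft='A321' → outer ELSE → T4
flight=P43: aircraft='A320' → outer ELSE → T4
flight=P54: aircraft='B787' → inner[ELSE] → T13
flight=P57: aircraft='A320' → outer ELSE → T4
flight=P58: aircraft='B737' → outer ELSE → T4
flight=P59: aircraft='A320' → outer ELSE → T4
flight=P76: aircraft='B737' → outer ELSE → T4
flight=P79: aircraft='B787' → inner[delay_min >= 128] → T9
flight=P80: aircraft='E190' → inner[ELSE] → T11
flight=P91: aircraft='E190' → inner[ELSE] → T11
flight=P96: aircraft='B737' → outer ELSE → T4
flight=P98: aircraft='A321' → outer ELSE → T4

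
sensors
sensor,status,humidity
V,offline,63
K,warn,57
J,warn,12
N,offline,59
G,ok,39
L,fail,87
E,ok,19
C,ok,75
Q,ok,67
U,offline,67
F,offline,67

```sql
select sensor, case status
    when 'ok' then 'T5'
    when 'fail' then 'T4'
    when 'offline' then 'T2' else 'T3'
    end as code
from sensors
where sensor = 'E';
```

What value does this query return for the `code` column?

T5

sensor = E: status=ok, humidity=19.
status='ok' → true → T5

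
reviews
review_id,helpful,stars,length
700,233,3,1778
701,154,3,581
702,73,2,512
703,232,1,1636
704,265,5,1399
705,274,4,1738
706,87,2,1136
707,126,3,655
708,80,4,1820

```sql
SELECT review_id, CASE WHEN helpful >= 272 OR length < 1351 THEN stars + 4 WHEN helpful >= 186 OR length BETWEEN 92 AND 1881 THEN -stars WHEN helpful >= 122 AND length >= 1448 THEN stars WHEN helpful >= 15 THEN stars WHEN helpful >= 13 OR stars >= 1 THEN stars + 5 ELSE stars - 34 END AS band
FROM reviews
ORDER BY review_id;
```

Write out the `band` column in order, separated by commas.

review_id=700: helpful >= 186 OR length BETWEEN 92 AND 1881 → -3
review_id=701: helpful >= 272 OR length < 1351 → 7
review_id=702: helpful >= 272 OR length < 1351 → 6
review_id=703: helpful >= 186 OR length BETWEEN 92 AND 1881 → -1
review_id=704: helpful >= 186 OR length BETWEEN 92 AND 1881 → -5
review_id=705: helpful >= 272 OR length < 1351 → 8
review_id=706: helpful >= 272 OR length < 1351 → 6
review_id=707: helpful >= 272 OR length < 1351 → 7
review_id=708: helpful >= 186 OR length BETWEEN 92 AND 1881 → -4

-3, 7, 6, -1, -5, 8, 6, 7, -4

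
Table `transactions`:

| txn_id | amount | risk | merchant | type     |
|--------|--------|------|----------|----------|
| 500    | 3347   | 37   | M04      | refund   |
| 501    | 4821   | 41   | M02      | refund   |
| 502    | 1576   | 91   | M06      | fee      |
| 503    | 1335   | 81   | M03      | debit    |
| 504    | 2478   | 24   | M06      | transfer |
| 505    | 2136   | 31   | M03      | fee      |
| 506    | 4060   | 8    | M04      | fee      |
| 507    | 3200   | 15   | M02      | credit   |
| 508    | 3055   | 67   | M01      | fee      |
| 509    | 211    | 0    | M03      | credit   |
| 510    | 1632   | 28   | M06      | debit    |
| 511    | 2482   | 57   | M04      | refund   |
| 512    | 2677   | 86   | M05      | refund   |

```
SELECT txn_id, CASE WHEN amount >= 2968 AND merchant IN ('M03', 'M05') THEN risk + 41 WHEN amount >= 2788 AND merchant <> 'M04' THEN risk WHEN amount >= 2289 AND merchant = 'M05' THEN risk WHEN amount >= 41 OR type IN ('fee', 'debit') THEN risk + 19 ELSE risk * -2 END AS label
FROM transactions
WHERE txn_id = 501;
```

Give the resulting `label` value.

txn_id = 501: amount=4821, risk=41, merchant=M02, type=refund.
amount >= 2968 AND merchant IN ('M03', 'M05') → false
amount >= 2788 AND merchant <> 'M04' → true → 41

41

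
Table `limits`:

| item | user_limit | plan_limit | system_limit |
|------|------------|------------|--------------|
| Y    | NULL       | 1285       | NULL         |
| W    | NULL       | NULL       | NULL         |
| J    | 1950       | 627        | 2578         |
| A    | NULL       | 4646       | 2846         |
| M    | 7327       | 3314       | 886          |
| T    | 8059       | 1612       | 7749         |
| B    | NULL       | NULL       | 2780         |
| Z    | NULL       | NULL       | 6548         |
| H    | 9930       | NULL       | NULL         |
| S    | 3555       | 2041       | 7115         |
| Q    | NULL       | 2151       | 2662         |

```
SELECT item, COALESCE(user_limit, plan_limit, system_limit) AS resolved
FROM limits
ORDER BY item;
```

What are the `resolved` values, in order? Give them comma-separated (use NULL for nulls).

4646, 2780, 9930, 1950, 7327, 2151, 3555, 8059, NULL, 1285, 6548

item=A: user_limit=NULL, plan_limit=4646 → 4646
item=B: user_limit=NULL, plan_limit=NULL, system_limit=2780 → 2780
item=H: user_limit=9930 → 9930
item=J: user_limit=1950 → 1950
item=M: user_limit=7327 → 7327
item=Q: user_limit=NULL, plan_limit=2151 → 2151
item=S: user_limit=3555 → 3555
item=T: user_limit=8059 → 8059
item=W: user_limit=NULL, plan_limit=NULL, system_limit=NULL (all NULL) → NULL
item=Y: user_limit=NULL, plan_limit=1285 → 1285
item=Z: user_limit=NULL, plan_limit=NULL, system_limit=6548 → 6548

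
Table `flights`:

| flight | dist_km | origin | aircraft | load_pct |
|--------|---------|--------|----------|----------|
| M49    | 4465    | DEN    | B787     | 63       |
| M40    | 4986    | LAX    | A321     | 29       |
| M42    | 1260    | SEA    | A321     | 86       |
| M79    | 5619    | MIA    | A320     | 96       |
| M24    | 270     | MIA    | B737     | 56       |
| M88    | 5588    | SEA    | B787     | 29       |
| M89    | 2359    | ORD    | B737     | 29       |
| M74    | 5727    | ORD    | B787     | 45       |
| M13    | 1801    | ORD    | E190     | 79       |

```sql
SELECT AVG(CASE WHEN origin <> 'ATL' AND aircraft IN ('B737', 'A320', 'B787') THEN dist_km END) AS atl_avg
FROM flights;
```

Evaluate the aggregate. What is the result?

4004.6666666667

flight=M49: ✓ → 4465
flight=M40: ✗
flight=M42: ✗
flight=M79: ✓ → 5619
flight=M24: ✓ → 270
flight=M88: ✓ → 5588
flight=M89: ✓ → 2359
flight=M74: ✓ → 5727
flight=M13: ✗
atl_avg = (4465 + 5619 + 270 + 5588 + 2359 + 5727) / 6 = 4004.6666666667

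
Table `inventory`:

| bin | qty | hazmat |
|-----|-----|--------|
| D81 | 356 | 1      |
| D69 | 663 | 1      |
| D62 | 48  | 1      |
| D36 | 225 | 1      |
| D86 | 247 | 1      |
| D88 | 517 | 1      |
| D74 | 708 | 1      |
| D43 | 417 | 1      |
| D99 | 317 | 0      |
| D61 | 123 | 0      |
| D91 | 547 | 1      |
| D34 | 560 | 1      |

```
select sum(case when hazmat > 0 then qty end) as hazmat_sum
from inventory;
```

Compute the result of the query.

4288

bin=D81: ✓ → 356
bin=D69: ✓ → 663
bin=D62: ✓ → 48
bin=D36: ✓ → 225
bin=D86: ✓ → 247
bin=D88: ✓ → 517
bin=D74: ✓ → 708
bin=D43: ✓ → 417
bin=D99: ✗
bin=D61: ✗
bin=D91: ✓ → 547
bin=D34: ✓ → 560
hazmat_sum = 356 + 663 + 48 + 225 + 247 + 517 + 708 + 417 + 547 + 560 = 4288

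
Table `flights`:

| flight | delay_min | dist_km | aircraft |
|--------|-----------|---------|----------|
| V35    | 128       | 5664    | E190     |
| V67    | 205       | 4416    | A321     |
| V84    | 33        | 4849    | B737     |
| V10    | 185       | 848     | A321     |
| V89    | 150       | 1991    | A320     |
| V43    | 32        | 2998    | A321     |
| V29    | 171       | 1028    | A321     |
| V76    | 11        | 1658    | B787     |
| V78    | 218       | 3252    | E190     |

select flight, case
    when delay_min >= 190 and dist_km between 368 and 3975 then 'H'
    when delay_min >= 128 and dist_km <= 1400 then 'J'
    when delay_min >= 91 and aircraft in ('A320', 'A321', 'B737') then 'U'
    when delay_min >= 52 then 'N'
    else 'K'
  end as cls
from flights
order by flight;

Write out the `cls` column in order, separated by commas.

J, J, N, K, U, K, H, K, U

flight=V10: delay_min >= 128 and dist_km <= 1400 → J
flight=V29: delay_min >= 128 and dist_km <= 1400 → J
flight=V35: delay_min >= 52 → N
flight=V43: ELSE → K
flight=V67: delay_min >= 91 and aircraft in ('A320', 'A321', 'B737') → U
flight=V76: ELSE → K
flight=V78: delay_min >= 190 and dist_km between 368 and 3975 → H
flight=V84: ELSE → K
flight=V89: delay_min >= 91 and aircraft in ('A320', 'A321', 'B737') → U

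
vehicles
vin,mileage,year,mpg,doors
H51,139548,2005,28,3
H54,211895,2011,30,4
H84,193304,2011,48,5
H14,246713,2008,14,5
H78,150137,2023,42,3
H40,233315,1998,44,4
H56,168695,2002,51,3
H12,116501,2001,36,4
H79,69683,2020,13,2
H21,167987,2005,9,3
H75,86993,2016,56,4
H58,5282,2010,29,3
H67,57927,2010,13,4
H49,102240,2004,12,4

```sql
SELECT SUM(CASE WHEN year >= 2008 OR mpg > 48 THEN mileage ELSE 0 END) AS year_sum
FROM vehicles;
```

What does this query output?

vin=H51: ✗
vin=H54: ✓ → 211895
vin=H84: ✓ → 193304
vin=H14: ✓ → 246713
vin=H78: ✓ → 150137
vin=H40: ✗
vin=H56: ✓ → 168695
vin=H12: ✗
vin=H79: ✓ → 69683
vin=H21: ✗
vin=H75: ✓ → 86993
vin=H58: ✓ → 5282
vin=H67: ✓ → 57927
vin=H49: ✗
year_sum = 211895 + 193304 + 246713 + 150137 + 168695 + 69683 + 86993 + 5282 + 57927 = 1190629

1190629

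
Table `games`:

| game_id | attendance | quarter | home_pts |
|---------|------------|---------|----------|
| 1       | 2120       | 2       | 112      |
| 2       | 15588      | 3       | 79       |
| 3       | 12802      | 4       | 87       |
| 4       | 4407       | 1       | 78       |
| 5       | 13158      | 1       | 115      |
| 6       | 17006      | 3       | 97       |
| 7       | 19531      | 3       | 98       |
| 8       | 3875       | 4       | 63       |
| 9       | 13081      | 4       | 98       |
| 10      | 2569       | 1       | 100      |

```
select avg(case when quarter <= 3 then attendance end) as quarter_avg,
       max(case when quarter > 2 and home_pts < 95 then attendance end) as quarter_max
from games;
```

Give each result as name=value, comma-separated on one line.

quarter_avg=10625.5714285714, quarter_max=15588

[quarter_avg: quarter <= 3]
game_id=1: ✓ → 2120
game_id=2: ✓ → 15588
game_id=3: ✗
game_id=4: ✓ → 4407
game_id=5: ✓ → 13158
game_id=6: ✓ → 17006
game_id=7: ✓ → 19531
game_id=8: ✗
game_id=9: ✗
game_id=10: ✓ → 2569
quarter_avg = (2120 + 15588 + 4407 + 13158 + 17006 + 19531 + 2569) / 7 = 10625.5714285714
—
[quarter_max: quarter > 2 and home_pts < 95]
game_id=1: ✗
game_id=2: ✓ → 15588
game_id=3: ✓ → 12802
game_id=4: ✗
game_id=5: ✗
game_id=6: ✗
game_id=7: ✗
game_id=8: ✓ → 3875
game_id=9: ✗
game_id=10: ✗
quarter_max = MAX(15588, 12802, 3875) = 15588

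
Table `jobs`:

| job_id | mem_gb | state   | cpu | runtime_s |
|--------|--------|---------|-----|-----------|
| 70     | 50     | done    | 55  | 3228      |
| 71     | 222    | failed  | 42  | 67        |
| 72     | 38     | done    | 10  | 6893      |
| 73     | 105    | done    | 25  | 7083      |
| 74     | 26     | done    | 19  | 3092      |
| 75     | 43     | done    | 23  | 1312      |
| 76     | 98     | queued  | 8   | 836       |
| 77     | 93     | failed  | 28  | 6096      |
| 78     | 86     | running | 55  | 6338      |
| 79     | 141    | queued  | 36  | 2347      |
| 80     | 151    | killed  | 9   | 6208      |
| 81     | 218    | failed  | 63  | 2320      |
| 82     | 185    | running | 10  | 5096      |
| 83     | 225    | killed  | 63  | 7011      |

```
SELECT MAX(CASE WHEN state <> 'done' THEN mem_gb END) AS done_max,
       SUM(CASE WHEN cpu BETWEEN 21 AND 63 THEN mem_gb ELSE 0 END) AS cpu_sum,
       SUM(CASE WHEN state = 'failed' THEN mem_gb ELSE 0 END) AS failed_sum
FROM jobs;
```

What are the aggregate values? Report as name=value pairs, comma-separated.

done_max=225, cpu_sum=1183, failed_sum=533

[done_max: state <> 'done']
job_id=70: ✗
job_id=71: ✓ → 222
job_id=72: ✗
job_id=73: ✗
job_id=74: ✗
job_id=75: ✗
job_id=76: ✓ → 98
job_id=77: ✓ → 93
job_id=78: ✓ → 86
job_id=79: ✓ → 141
job_id=80: ✓ → 151
job_id=81: ✓ → 218
job_id=82: ✓ → 185
job_id=83: ✓ → 225
done_max = MAX(222, 98, 93, 86, 141, 151, 218, 185, 225) = 225
—
[cpu_sum: cpu BETWEEN 21 AND 63]
job_id=70: ✓ → 50
job_id=71: ✓ → 222
job_id=72: ✗
job_id=73: ✓ → 105
job_id=74: ✗
job_id=75: ✓ → 43
job_id=76: ✗
job_id=77: ✓ → 93
job_id=78: ✓ → 86
job_id=79: ✓ → 141
job_id=80: ✗
job_id=81: ✓ → 218
job_id=82: ✗
job_id=83: ✓ → 225
cpu_sum = 50 + 222 + 105 + 43 + 93 + 86 + 141 + 218 + 225 = 1183
—
[failed_sum: state = 'failed']
job_id=70: ✗
job_id=71: ✓ → 222
job_id=72: ✗
job_id=73: ✗
job_id=74: ✗
job_id=75: ✗
job_id=76: ✗
job_id=77: ✓ → 93
job_id=78: ✗
job_id=79: ✗
job_id=80: ✗
job_id=81: ✓ → 218
job_id=82: ✗
job_id=83: ✗
failed_sum = 222 + 93 + 218 = 533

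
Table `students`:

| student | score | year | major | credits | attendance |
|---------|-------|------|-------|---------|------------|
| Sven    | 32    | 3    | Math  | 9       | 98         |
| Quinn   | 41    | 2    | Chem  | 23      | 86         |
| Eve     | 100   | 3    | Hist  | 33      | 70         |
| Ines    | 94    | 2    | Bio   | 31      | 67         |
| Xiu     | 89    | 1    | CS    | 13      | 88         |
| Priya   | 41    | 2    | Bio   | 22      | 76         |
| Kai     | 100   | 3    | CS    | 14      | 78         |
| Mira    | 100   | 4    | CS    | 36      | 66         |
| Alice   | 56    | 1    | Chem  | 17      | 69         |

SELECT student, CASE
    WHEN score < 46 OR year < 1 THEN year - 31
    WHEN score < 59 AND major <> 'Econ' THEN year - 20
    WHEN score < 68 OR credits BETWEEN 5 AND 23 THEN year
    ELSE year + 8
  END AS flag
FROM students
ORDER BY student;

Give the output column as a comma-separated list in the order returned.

-19, 11, 10, 3, 12, -29, -29, -28, 1

student=Alice: score < 59 AND major <> 'Econ' → -19
student=Eve: ELSE → 11
student=Ines: ELSE → 10
student=Kai: score < 68 OR credits BETWEEN 5 AND 23 → 3
student=Mira: ELSE → 12
student=Priya: score < 46 OR year < 1 → -29
student=Quinn: score < 46 OR year < 1 → -29
student=Sven: score < 46 OR year < 1 → -28
student=Xiu: score < 68 OR credits BETWEEN 5 AND 23 → 1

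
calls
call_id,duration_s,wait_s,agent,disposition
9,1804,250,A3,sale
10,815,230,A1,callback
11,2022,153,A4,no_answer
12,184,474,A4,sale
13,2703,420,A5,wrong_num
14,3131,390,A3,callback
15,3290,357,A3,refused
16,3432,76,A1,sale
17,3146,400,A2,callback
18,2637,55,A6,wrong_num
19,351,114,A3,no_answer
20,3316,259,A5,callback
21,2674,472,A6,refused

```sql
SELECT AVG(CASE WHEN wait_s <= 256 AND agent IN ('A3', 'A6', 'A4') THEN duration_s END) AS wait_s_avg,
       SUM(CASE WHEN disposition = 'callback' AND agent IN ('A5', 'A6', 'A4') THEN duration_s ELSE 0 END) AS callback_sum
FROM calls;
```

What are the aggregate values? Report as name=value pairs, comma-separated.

[wait_s_avg: wait_s <= 256 AND agent IN ('A3', 'A6', 'A4')]
call_id=9: ✓ → 1804
call_id=10: ✗
call_id=11: ✓ → 2022
call_id=12: ✗
call_id=13: ✗
call_id=14: ✗
call_id=15: ✗
call_id=16: ✗
call_id=17: ✗
call_id=18: ✓ → 2637
call_id=19: ✓ → 351
call_id=20: ✗
call_id=21: ✗
wait_s_avg = (1804 + 2022 + 2637 + 351) / 4 = 1703.5
—
[callback_sum: disposition = 'callback' AND agent IN ('A5', 'A6', 'A4')]
call_id=9: ✗
call_id=10: ✗
call_id=11: ✗
call_id=12: ✗
call_id=13: ✗
call_id=14: ✗
call_id=15: ✗
call_id=16: ✗
call_id=17: ✗
call_id=18: ✗
call_id=19: ✗
call_id=20: ✓ → 3316
call_id=21: ✗
callback_sum = 3316

wait_s_avg=1703.5, callback_sum=3316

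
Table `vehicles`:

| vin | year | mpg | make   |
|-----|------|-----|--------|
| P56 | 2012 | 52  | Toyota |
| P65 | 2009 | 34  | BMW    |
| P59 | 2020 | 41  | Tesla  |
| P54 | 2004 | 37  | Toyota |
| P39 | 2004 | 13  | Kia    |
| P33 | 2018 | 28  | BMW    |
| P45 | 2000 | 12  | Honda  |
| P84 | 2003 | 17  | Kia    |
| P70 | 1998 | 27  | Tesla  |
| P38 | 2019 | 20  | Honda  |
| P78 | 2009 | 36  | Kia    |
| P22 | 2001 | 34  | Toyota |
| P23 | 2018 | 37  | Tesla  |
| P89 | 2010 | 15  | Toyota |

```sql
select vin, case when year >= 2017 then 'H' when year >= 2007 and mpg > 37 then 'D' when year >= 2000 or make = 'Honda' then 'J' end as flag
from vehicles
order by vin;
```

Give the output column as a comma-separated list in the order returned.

J, H, H, H, J, J, J, D, H, J, NULL, J, J, J

vin=P22: year >= 2000 or make = 'Honda' → J
vin=P23: year >= 2017 → H
vin=P33: year >= 2017 → H
vin=P38: year >= 2017 → H
vin=P39: year >= 2000 or make = 'Honda' → J
vin=P45: year >= 2000 or make = 'Honda' → J
vin=P54: year >= 2000 or make = 'Honda' → J
vin=P56: year >= 2007 and mpg > 37 → D
vin=P59: year >= 2017 → H
vin=P65: year >= 2000 or make = 'Honda' → J
vin=P70: (no match → NULL) → NULL
vin=P78: year >= 2000 or make = 'Honda' → J
vin=P84: year >= 2000 or make = 'Honda' → J
vin=P89: year >= 2000 or make = 'Honda' → J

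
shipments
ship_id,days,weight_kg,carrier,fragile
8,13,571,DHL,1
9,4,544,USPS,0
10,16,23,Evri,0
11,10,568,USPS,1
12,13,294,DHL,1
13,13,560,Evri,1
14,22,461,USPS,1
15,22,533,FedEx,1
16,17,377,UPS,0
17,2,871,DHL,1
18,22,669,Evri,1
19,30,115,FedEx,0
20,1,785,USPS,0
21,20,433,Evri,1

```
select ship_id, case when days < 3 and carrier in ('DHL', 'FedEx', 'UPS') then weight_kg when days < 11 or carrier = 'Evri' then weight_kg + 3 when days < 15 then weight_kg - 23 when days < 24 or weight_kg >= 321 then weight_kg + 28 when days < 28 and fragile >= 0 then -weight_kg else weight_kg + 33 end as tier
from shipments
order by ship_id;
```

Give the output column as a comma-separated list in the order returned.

548, 547, 26, 571, 271, 563, 489, 561, 405, 871, 672, 148, 788, 436

ship_id=8: days < 15 → 548
ship_id=9: days < 11 or carrier = 'Evri' → 547
ship_id=10: days < 11 or carrier = 'Evri' → 26
ship_id=11: days < 11 or carrier = 'Evri' → 571
ship_id=12: days < 15 → 271
ship_id=13: days < 11 or carrier = 'Evri' → 563
ship_id=14: days < 24 or weight_kg >= 321 → 489
ship_id=15: days < 24 or weight_kg >= 321 → 561
ship_id=16: days < 24 or weight_kg >= 321 → 405
ship_id=17: days < 3 and carrier in ('DHL', 'FedEx', 'UPS') → 871
ship_id=18: days < 11 or carrier = 'Evri' → 672
ship_id=19: ELSE → 148
ship_id=20: days < 11 or carrier = 'Evri' → 788
ship_id=21: days < 11 or carrier = 'Evri' → 436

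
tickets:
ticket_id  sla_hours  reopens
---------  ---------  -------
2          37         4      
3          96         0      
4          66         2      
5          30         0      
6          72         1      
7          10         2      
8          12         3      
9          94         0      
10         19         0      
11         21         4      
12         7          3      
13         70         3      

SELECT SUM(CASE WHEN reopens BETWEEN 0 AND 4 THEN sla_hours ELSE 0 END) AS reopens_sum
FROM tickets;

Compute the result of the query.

534

ticket_id=2: ✓ → 37
ticket_id=3: ✓ → 96
ticket_id=4: ✓ → 66
ticket_id=5: ✓ → 30
ticket_id=6: ✓ → 72
ticket_id=7: ✓ → 10
ticket_id=8: ✓ → 12
ticket_id=9: ✓ → 94
ticket_id=10: ✓ → 19
ticket_id=11: ✓ → 21
ticket_id=12: ✓ → 7
ticket_id=13: ✓ → 70
reopens_sum = 37 + 96 + 66 + 30 + 72 + 10 + 12 + 94 + 19 + 21 + 7 + 70 = 534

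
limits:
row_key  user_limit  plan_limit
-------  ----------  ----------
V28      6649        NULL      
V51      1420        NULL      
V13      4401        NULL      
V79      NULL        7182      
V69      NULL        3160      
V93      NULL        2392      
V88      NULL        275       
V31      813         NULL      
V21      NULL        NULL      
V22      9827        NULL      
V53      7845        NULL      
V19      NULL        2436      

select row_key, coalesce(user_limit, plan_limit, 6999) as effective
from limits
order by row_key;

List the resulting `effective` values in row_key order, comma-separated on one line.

4401, 2436, 6999, 9827, 6649, 813, 1420, 7845, 3160, 7182, 275, 2392

row_key=V13: user_limit=4401 → 4401
row_key=V19: user_limit=NULL, plan_limit=2436 → 2436
row_key=V21: user_limit=NULL, plan_limit=NULL, → literal 6999 → 6999
row_key=V22: user_limit=9827 → 9827
row_key=V28: user_limit=6649 → 6649
row_key=V31: user_limit=813 → 813
row_key=V51: user_limit=1420 → 1420
row_key=V53: user_limit=7845 → 7845
row_key=V69: user_limit=NULL, plan_limit=3160 → 3160
row_key=V79: user_limit=NULL, plan_limit=7182 → 7182
row_key=V88: user_limit=NULL, plan_limit=275 → 275
row_key=V93: user_limit=NULL, plan_limit=2392 → 2392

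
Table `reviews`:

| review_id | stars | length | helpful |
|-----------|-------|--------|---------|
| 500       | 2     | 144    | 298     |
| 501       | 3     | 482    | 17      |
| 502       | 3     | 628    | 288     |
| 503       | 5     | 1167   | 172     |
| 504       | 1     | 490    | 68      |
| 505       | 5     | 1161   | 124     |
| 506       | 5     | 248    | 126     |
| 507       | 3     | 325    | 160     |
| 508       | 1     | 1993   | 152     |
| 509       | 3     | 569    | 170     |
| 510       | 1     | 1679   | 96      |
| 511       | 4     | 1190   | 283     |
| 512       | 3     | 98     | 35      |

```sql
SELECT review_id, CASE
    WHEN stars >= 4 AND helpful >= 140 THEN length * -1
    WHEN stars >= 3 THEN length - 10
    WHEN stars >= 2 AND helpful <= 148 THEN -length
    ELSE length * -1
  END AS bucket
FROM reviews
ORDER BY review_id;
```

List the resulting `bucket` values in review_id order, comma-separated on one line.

-144, 472, 618, -1167, -490, 1151, 238, 315, -1993, 559, -1679, -1190, 88

review_id=500: ELSE → -144
review_id=501: stars >= 3 → 472
review_id=502: stars >= 3 → 618
review_id=503: stars >= 4 AND helpful >= 140 → -1167
review_id=504: ELSE → -490
review_id=505: stars >= 3 → 1151
review_id=506: stars >= 3 → 238
review_id=507: stars >= 3 → 315
review_id=508: ELSE → -1993
review_id=509: stars >= 3 → 559
review_id=510: ELSE → -1679
review_id=511: stars >= 4 AND helpful >= 140 → -1190
review_id=512: stars >= 3 → 88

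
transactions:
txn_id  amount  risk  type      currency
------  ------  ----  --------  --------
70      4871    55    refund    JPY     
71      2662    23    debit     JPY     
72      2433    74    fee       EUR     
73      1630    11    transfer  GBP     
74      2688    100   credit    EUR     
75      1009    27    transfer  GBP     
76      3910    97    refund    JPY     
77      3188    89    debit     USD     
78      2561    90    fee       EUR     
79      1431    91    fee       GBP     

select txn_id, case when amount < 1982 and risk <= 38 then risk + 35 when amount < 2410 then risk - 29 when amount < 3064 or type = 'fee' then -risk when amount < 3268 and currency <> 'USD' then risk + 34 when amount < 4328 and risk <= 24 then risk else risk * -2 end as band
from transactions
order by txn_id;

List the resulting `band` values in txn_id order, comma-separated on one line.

txn_id=70: ELSE → -110
txn_id=71: amount < 3064 or type = 'fee' → -23
txn_id=72: amount < 3064 or type = 'fee' → -74
txn_id=73: amount < 1982 and risk <= 38 → 46
txn_id=74: amount < 3064 or type = 'fee' → -100
txn_id=75: amount < 1982 and risk <= 38 → 62
txn_id=76: ELSE → -194
txn_id=77: ELSE → -178
txn_id=78: amount < 3064 or type = 'fee' → -90
txn_id=79: amount < 2410 → 62

-110, -23, -74, 46, -100, 62, -194, -178, -90, 62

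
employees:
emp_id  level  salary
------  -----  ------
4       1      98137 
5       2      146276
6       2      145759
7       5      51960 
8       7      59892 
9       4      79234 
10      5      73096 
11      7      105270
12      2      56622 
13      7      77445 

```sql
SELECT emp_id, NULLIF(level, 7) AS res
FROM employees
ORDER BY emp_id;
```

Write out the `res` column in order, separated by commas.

1, 2, 2, 5, NULL, 4, 5, NULL, 2, NULL

emp_id=4: level=1 vs 7: differ → 1
emp_id=5: level=2 vs 7: differ → 2
emp_id=6: level=2 vs 7: differ → 2
emp_id=7: level=5 vs 7: differ → 5
emp_id=8: level=7 vs 7: equal → NULL
emp_id=9: level=4 vs 7: differ → 4
emp_id=10: level=5 vs 7: differ → 5
emp_id=11: level=7 vs 7: equal → NULL
emp_id=12: level=2 vs 7: differ → 2
emp_id=13: level=7 vs 7: equal → NULL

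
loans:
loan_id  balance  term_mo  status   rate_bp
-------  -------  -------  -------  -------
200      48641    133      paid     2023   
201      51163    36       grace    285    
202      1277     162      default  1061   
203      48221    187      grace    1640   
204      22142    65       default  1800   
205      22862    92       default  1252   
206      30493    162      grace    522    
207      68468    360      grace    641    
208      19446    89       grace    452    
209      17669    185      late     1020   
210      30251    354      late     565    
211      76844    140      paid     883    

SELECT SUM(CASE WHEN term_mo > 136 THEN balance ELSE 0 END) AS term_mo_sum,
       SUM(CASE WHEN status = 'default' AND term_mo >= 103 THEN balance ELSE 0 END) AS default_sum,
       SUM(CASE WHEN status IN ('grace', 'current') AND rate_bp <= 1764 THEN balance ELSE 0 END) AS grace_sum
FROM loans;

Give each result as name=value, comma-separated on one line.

[term_mo_sum: term_mo > 136]
loan_id=200: ✗
loan_id=201: ✗
loan_id=202: ✓ → 1277
loan_id=203: ✓ → 48221
loan_id=204: ✗
loan_id=205: ✗
loan_id=206: ✓ → 30493
loan_id=207: ✓ → 68468
loan_id=208: ✗
loan_id=209: ✓ → 17669
loan_id=210: ✓ → 30251
loan_id=211: ✓ → 76844
term_mo_sum = 1277 + 48221 + 30493 + 68468 + 17669 + 30251 + 76844 = 273223
—
[default_sum: status = 'default' AND term_mo >= 103]
loan_id=200: ✗
loan_id=201: ✗
loan_id=202: ✓ → 1277
loan_id=203: ✗
loan_id=204: ✗
loan_id=205: ✗
loan_id=206: ✗
loan_id=207: ✗
loan_id=208: ✗
loan_id=209: ✗
loan_id=210: ✗
loan_id=211: ✗
default_sum = 1277
—
[grace_sum: status IN ('grace', 'current') AND rate_bp <= 1764]
loan_id=200: ✗
loan_id=201: ✓ → 51163
loan_id=202: ✗
loan_id=203: ✓ → 48221
loan_id=204: ✗
loan_id=205: ✗
loan_id=206: ✓ → 30493
loan_id=207: ✓ → 68468
loan_id=208: ✓ → 19446
loan_id=209: ✗
loan_id=210: ✗
loan_id=211: ✗
grace_sum = 51163 + 48221 + 30493 + 68468 + 19446 = 217791

term_mo_sum=273223, default_sum=1277, grace_sum=217791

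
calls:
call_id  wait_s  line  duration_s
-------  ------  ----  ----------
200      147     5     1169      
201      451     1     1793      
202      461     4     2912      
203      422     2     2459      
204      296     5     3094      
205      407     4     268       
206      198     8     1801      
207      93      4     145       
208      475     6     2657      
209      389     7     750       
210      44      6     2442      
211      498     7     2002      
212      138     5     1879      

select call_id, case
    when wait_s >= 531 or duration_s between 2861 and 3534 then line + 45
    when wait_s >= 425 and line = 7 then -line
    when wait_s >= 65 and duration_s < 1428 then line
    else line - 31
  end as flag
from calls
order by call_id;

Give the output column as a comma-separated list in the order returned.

call_id=200: wait_s >= 65 and duration_s < 1428 → 5
call_id=201: ELSE → -30
call_id=202: wait_s >= 531 or duration_s between 2861 and 3534 → 49
call_id=203: ELSE → -29
call_id=204: wait_s >= 531 or duration_s between 2861 and 3534 → 50
call_id=205: wait_s >= 65 and duration_s < 1428 → 4
call_id=206: ELSE → -23
call_id=207: wait_s >= 65 and duration_s < 1428 → 4
call_id=208: ELSE → -25
call_id=209: wait_s >= 65 and duration_s < 1428 → 7
call_id=210: ELSE → -25
call_id=211: wait_s >= 425 and line = 7 → -7
call_id=212: ELSE → -26

5, -30, 49, -29, 50, 4, -23, 4, -25, 7, -25, -7, -26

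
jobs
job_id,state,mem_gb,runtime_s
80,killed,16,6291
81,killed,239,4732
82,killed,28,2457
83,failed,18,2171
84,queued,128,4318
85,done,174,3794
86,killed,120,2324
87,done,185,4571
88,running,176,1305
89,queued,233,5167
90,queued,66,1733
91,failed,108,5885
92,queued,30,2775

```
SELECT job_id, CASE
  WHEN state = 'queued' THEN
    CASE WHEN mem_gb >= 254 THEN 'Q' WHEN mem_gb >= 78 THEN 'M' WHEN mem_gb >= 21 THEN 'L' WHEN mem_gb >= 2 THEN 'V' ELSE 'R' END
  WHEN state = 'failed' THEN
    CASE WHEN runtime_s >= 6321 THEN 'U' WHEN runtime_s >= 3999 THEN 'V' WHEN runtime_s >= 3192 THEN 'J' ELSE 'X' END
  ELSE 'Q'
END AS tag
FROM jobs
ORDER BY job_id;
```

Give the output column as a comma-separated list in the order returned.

job_id=80: state='killed' → outer ELSE → Q
job_id=81: state='killed' → outer ELSE → Q
job_id=82: state='killed' → outer ELSE → Q
job_id=83: state='failed' → inner[ELSE] → X
job_id=84: state='queued' → inner[mem_gb >= 78] → M
job_id=85: state='done' → outer ELSE → Q
job_id=86: state='killed' → outer ELSE → Q
job_id=87: state='done' → outer ELSE → Q
job_id=88: state='running' → outer ELSE → Q
job_id=89: state='queued' → inner[mem_gb >= 78] → M
job_id=90: state='queued' → inner[mem_gb >= 21] → L
job_id=91: state='failed' → inner[runtime_s >= 3999] → V
job_id=92: state='queued' → inner[mem_gb >= 21] → L

Q, Q, Q, X, M, Q, Q, Q, Q, M, L, V, L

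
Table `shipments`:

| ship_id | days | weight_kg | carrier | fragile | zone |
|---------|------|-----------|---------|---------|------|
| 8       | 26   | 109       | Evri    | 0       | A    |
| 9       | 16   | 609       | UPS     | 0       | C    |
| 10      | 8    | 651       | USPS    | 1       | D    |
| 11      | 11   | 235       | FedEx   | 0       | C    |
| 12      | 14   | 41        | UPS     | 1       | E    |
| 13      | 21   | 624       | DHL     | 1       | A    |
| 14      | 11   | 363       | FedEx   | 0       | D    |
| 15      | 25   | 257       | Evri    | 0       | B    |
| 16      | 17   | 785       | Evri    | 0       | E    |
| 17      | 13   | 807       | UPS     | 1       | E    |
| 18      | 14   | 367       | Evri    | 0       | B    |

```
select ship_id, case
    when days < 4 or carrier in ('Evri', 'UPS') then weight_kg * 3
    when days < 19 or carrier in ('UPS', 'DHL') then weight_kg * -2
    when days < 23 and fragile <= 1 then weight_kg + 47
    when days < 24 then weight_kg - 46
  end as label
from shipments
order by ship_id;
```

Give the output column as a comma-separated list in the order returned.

ship_id=8: days < 4 or carrier in ('Evri', 'UPS') → 327
ship_id=9: days < 4 or carrier in ('Evri', 'UPS') → 1827
ship_id=10: days < 19 or carrier in ('UPS', 'DHL') → -1302
ship_id=11: days < 19 or carrier in ('UPS', 'DHL') → -470
ship_id=12: days < 4 or carrier in ('Evri', 'UPS') → 123
ship_id=13: days < 19 or carrier in ('UPS', 'DHL') → -1248
ship_id=14: days < 19 or carrier in ('UPS', 'DHL') → -726
ship_id=15: days < 4 or carrier in ('Evri', 'UPS') → 771
ship_id=16: days < 4 or carrier in ('Evri', 'UPS') → 2355
ship_id=17: days < 4 or carrier in ('Evri', 'UPS') → 2421
ship_id=18: days < 4 or carrier in ('Evri', 'UPS') → 1101

327, 1827, -1302, -470, 123, -1248, -726, 771, 2355, 2421, 1101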